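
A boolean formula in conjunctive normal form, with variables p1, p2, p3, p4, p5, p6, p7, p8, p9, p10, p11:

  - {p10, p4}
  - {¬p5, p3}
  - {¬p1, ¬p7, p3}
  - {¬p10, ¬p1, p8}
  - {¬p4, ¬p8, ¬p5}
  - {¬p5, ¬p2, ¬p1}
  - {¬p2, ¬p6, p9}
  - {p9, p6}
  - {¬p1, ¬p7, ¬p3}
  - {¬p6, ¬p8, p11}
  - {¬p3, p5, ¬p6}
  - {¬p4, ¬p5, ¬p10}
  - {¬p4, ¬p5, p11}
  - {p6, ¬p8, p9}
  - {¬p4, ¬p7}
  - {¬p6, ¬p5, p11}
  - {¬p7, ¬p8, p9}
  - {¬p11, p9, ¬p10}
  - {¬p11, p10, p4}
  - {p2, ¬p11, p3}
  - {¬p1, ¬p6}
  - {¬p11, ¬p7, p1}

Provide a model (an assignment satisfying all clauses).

p1=False, p2=False, p3=True, p4=False, p5=True, p6=False, p7=True, p8=True, p9=True, p10=True, p11=False

Check each clause:
  1. {p4, p10} — p10 is true.
  2. {p3, ¬p5} — p3 is true.
  3. {p3, ¬p7, ¬p1} — p3 is true.
  4. {¬p1, p8, ¬p10} — p8 is true.
  5. {¬p8, ¬p4, ¬p5} — ¬p4 is true.
  6. {¬p5, ¬p1, ¬p2} — ¬p2 is true.
  7. {p9, ¬p2, ¬p6} — p9 is true.
  8. {p6, p9} — p9 is true.
  9. {¬p1, ¬p3, ¬p7} — ¬p1 is true.
  10. {¬p8, ¬p6, p11} — ¬p6 is true.
  11. {p5, ¬p6, ¬p3} — p5 is true.
  12. {¬p10, ¬p5, ¬p4} — ¬p4 is true.
  13. {¬p4, p11, ¬p5} — ¬p4 is true.
  14. {p6, p9, ¬p8} — p9 is true.
  15. {¬p7, ¬p4} — ¬p4 is true.
  16. {¬p6, ¬p5, p11} — ¬p6 is true.
  17. {¬p7, p9, ¬p8} — p9 is true.
  18. {¬p10, ¬p11, p9} — p9 is true.
  19. {¬p11, p4, p10} — p10 is true.
  20. {p2, ¬p11, p3} — p3 is true.
  21. {¬p1, ¬p6} — ¬p6 is true.
  22. {¬p11, p1, ¬p7} — ¬p11 is true.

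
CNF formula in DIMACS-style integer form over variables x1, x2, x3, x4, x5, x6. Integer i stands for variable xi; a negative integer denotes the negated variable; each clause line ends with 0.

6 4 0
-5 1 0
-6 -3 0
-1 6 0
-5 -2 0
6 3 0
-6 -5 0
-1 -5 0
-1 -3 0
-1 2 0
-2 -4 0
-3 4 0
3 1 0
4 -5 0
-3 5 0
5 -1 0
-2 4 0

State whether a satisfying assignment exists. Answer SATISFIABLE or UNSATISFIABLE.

x1 = True:
  propagation gives x6=True, x3=False, x5=False; an empty clause results — contradiction.
x1 = False:
  propagation gives x5=False, x3=True; an empty clause results — contradiction.
Every branch closes, so no satisfying assignment exists.

UNSATISFIABLE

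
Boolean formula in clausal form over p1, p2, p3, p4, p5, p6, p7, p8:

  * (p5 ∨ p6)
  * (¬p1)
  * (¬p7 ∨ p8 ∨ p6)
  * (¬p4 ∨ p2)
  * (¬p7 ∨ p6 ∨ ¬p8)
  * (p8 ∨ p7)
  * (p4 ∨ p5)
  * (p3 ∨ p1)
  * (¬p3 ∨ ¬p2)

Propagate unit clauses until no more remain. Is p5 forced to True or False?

Unit clause (¬p1) sets p1 = False.
(p1 ∨ p3) with p1 = False leaves only p3, so p3 = True.
In (¬p2 ∨ ¬p3), ¬p3 is now false; ¬p2 must hold, so p2 = False.
From (¬p4 ∨ p2) and p2 = False: p4 = False.
In (p5 ∨ p4), p4 is now false; p5 must hold, so p5 = True.

True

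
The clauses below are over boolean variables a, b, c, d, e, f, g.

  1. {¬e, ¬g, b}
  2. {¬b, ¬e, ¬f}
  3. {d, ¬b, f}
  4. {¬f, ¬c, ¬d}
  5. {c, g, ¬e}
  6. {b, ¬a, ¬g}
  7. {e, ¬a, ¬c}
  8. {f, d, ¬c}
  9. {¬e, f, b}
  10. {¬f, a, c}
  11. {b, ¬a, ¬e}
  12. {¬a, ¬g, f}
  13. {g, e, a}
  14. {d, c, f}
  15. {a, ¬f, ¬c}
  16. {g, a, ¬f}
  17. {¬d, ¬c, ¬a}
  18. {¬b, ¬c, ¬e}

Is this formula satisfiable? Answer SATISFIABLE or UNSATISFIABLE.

SATISFIABLE

Set a = True and propagate.
For the remaining variables, b = True, c = False, d = True, e = False, f = False, g = False works.
So a=T, b=T, c=F, d=T, e=F, f=F, g=F is a satisfying assignment.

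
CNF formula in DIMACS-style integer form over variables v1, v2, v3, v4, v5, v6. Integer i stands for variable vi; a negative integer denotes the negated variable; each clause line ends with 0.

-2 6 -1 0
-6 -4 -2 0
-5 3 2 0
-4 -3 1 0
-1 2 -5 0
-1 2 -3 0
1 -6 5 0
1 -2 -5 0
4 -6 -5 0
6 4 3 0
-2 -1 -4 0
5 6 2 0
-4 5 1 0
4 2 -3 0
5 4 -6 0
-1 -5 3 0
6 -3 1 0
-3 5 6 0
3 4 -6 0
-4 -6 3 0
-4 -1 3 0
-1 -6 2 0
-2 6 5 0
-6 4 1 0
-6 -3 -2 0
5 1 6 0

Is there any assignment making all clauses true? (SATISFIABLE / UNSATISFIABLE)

UNSATISFIABLE

v6 = True:
  v1 = True:
    propagation gives v2=True, v4=False, v5=False; an empty clause results — contradiction.
  v1 = False:
    propagation gives v5=True, v2=False, v3=True, v4=False; an empty clause results — contradiction.
v6 = False:
  v1 = True:
    propagation gives v2=False, v5=False; an empty clause results — contradiction.
  v1 = False:
    propagation gives v3=False, v4=True, v5=True, v2=True; an empty clause results — contradiction.
Every branch closes, so no satisfying assignment exists.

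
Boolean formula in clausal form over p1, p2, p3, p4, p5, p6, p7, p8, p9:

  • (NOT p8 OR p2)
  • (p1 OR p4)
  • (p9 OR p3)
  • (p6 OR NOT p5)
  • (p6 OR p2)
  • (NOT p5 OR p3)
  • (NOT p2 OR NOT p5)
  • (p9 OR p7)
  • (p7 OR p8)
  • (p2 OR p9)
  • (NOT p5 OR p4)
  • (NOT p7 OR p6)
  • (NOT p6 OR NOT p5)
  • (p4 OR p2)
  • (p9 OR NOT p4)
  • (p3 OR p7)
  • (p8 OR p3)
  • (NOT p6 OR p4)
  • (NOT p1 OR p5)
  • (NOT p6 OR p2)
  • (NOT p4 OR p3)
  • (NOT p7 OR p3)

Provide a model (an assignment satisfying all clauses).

p1=F, p2=T, p3=T, p4=T, p5=F, p6=T, p7=F, p8=T, p9=T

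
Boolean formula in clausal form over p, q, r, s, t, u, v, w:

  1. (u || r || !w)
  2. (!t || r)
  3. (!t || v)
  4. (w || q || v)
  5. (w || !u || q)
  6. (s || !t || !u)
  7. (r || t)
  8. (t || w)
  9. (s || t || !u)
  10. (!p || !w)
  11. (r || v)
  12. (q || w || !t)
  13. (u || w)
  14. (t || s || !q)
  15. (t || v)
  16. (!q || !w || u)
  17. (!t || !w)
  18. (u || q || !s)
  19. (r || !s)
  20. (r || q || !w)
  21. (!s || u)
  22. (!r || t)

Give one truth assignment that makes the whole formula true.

p=F, q=T, r=T, s=T, t=T, u=T, v=T, w=F

Check each clause:
  1. (r || !w || u) — !w is true.
  2. (!t || r) — r is true.
  3. (v || !t) — v is true.
  4. (w || v || q) — q is true.
  5. (q || !u || w) — q is true.
  6. (s || !t || !u) — s is true.
  7. (r || t) — r is true.
  8. (t || w) — t is true.
  9. (t || s || !u) — s is true.
  10. (!w || !p) — !w is true.
  11. (r || v) — r is true.
  12. (q || w || !t) — q is true.
  13. (u || w) — u is true.
  14. (!q || s || t) — s is true.
  15. (t || v) — t is true.
  16. (!w || !q || u) — !w is true.
  17. (!t || !w) — !w is true.
  18. (!s || q || u) — q is true.
  19. (r || !s) — r is true.
  20. (r || q || !w) — !w is true.
  21. (!s || u) — u is true.
  22. (!r || t) — t is true.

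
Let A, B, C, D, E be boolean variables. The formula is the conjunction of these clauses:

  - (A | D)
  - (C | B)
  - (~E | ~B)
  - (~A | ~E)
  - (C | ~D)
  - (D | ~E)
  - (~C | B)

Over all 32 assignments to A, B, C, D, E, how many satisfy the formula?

4

The models are:
  A=0 B=1 C=1 D=1 E=0
  A=1 B=1 C=0 D=0 E=0
  A=1 B=1 C=1 D=0 E=0
  A=1 B=1 C=1 D=1 E=0
Count: 4.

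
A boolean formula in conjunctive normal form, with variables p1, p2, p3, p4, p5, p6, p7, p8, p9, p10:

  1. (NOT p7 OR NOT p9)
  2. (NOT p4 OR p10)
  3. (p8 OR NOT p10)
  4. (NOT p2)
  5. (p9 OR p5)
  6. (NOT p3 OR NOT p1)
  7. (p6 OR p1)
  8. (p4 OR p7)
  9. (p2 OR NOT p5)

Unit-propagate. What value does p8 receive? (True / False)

True

Unit clause (NOT p2) sets p2 = False.
In (p2 OR NOT p5), p2 is now false; NOT p5 must hold, so p5 = False.
(p9 OR p5): since p5 = False, the clause reduces to (p9). p9 = True.
(NOT p9 OR NOT p7) with p9 = True leaves only NOT p7, so p7 = False.
(p4 OR p7): since p7 = False, the clause reduces to (p4). p4 = True.
In (NOT p4 OR p10), NOT p4 is now false; p10 must hold, so p10 = True.
From (p8 OR NOT p10) and p10 = True: p8 = True.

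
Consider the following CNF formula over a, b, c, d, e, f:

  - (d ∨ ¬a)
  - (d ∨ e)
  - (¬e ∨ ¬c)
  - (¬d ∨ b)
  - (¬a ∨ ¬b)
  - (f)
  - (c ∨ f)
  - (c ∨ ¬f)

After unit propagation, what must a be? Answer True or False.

Unit clause (f) sets f = True.
In (¬f ∨ c), ¬f is now false; c must hold, so c = True.
In (¬e ∨ ¬c), ¬c is now false; ¬e must hold, so e = False.
From (e ∨ d) and e = False: d = True.
From (b ∨ ¬d) and d = True: b = True.
(¬a ∨ ¬b) with b = True leaves only ¬a, so a = False.

False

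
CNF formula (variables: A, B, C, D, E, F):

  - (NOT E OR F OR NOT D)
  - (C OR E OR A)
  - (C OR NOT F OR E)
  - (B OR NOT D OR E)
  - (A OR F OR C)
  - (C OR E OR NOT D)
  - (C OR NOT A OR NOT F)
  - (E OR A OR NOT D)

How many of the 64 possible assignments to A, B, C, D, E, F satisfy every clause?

Case analysis on E and C:
  E=1, C=1: A, B free; 3 ways for (D,F) × 2^2 = 12.
  E=1, C=0: B free; 3 ways for (A,D,F) × 2^1 = 6.
  E=0, C=1: F free; 5 ways for (A,B,D) × 2^1 = 10.
  E=0, C=0: remaining (A,B,D,F) ∈ {(1,0,0,0); (1,1,0,0)} — 2.
Total: 12 + 6 + 10 + 2 = 30.

30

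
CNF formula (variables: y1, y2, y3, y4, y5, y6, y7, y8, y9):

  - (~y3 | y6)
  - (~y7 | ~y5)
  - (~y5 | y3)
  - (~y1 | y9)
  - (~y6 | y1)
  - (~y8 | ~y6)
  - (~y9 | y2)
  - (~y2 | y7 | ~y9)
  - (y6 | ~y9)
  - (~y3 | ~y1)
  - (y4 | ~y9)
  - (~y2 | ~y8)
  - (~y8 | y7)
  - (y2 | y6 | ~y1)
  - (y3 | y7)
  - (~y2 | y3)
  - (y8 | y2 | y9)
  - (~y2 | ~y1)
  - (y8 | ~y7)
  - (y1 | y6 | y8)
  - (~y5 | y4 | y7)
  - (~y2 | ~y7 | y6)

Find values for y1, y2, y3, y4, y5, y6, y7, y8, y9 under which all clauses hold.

y1 = False, y2 = False, y3 = False, y4 = True, y5 = False, y6 = False, y7 = True, y8 = True, y9 = False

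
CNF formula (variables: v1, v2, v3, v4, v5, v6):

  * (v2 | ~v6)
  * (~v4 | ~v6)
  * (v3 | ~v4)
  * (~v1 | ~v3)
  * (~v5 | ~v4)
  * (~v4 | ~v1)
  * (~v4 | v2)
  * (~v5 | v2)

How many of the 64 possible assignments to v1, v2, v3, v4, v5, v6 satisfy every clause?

Case analysis on v4 and v2:
  v4=T, v2=T: remaining (v1,v3,v5,v6) ∈ {(F,T,F,F)} — 1.
  v4=T, v2=F: a clause becomes empty — 0.
  v4=F, v2=T: v5, v6 free; 3 ways for (v1,v3) × 2^2 = 12.
  v4=F, v2=F: remaining (v1,v3,v5,v6) ∈ {(F,F,F,F); (F,T,F,F); (T,F,F,F)} — 3.
Total: 1 + 0 + 12 + 3 = 16.

16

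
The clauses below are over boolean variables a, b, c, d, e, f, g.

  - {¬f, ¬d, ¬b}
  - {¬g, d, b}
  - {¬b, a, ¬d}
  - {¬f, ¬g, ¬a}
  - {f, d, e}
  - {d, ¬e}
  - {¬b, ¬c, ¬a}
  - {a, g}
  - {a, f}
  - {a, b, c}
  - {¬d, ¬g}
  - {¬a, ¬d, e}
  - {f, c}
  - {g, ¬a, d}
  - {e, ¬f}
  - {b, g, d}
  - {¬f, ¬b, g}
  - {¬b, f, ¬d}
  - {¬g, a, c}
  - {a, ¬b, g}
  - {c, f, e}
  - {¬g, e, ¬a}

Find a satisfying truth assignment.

a=T, b=F, c=F, d=T, e=T, f=T, g=F

Check each clause:
  1. {¬f, ¬b, ¬d} — ¬b is true.
  2. {d, ¬g, b} — ¬g is true.
  3. {¬d, ¬b, a} — a is true.
  4. {¬a, ¬f, ¬g} — ¬g is true.
  5. {f, e, d} — d is true.
  6. {d, ¬e} — d is true.
  7. {¬a, ¬c, ¬b} — ¬c is true.
  8. {g, a} — a is true.
  9. {f, a} — a is true.
  10. {b, c, a} — a is true.
  11. {¬d, ¬g} — ¬g is true.
  12. {¬d, e, ¬a} — e is true.
  13. {f, c} — f is true.
  14. {g, ¬a, d} — d is true.
  15. {¬f, e} — e is true.
  16. {b, g, d} — d is true.
  17. {¬b, ¬f, g} — ¬b is true.
  18. {¬b, ¬d, f} — ¬b is true.
  19. {a, ¬g, c} — a is true.
  20. {a, g, ¬b} — a is true.
  21. {f, c, e} — e is true.
  22. {e, ¬g, ¬a} — ¬g is true.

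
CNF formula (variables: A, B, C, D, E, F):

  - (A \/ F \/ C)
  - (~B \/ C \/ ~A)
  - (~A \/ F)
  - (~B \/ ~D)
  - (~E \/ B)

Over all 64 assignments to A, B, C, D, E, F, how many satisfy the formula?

18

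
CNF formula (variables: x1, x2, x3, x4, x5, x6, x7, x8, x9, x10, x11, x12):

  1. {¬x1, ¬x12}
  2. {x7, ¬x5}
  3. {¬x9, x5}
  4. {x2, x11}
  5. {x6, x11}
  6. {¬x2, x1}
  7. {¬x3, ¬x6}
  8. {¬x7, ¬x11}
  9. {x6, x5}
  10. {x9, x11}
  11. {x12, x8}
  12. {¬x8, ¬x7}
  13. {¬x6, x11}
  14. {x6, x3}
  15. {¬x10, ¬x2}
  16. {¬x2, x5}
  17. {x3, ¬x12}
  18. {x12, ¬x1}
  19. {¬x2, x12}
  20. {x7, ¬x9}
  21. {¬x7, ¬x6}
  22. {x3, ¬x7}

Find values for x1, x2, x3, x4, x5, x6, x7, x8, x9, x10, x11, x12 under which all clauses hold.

x1=F, x2=F, x3=F, x4=T, x5=F, x6=T, x7=F, x8=T, x9=F, x10=T, x11=T, x12=F

Branch on x1: take x1 = False.
  then x2 is forced to False.
  then x11 is forced to True.
  then x7 is forced to False.
  then x5 is forced to False.
  then x9 is forced to False.
  then x6 is forced to True.
  then x3 is forced to False.
  then x12 is forced to False.
  then x8 is forced to True.
x4, x10 are now unconstrained; take x4 = True, x10 = True.
Check each clause:
  1. {¬x12, ¬x1} — ¬x12 is true.
  2. {¬x5, x7} — ¬x5 is true.
  3. {x5, ¬x9} — ¬x9 is true.
  4. {x11, x2} — x11 is true.
  5. {x6, x11} — x11 is true.
  6. {x1, ¬x2} — ¬x2 is true.
  7. {¬x3, ¬x6} — ¬x3 is true.
  8. {¬x11, ¬x7} — ¬x7 is true.
  9. {x5, x6} — x6 is true.
  10. {x9, x11} — x11 is true.
  11. {x12, x8} — x8 is true.
  12. {¬x8, ¬x7} — ¬x7 is true.
  13. {¬x6, x11} — x11 is true.
  14. {x6, x3} — x6 is true.
  15. {¬x10, ¬x2} — ¬x2 is true.
  16. {x5, ¬x2} — ¬x2 is true.
  17. {¬x12, x3} — ¬x12 is true.
  18. {x12, ¬x1} — ¬x1 is true.
  19. {x12, ¬x2} — ¬x2 is true.
  20. {¬x9, x7} — ¬x9 is true.
  21. {¬x7, ¬x6} — ¬x7 is true.
  22. {¬x7, x3} — ¬x7 is true.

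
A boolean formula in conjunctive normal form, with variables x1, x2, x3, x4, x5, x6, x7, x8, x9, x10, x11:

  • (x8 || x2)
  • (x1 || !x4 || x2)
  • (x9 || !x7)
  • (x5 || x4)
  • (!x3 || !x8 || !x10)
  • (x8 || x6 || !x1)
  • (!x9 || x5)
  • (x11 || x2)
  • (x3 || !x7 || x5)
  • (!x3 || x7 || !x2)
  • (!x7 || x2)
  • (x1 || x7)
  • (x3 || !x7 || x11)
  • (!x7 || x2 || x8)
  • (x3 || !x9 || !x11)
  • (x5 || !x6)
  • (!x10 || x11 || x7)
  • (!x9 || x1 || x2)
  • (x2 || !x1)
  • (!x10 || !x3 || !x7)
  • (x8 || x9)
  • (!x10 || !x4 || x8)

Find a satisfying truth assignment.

x1=T  x2=T  x3=F  x4=F  x5=T  x6=T  x7=F  x8=F  x9=T  x10=F  x11=F

x5 occurs only positively in the remaining clauses — set x5 = True.
x10 occurs only negated in the remaining clauses — set x10 = False.
Try x1 = True.
  then x2 is forced to True.
The remaining clauses are satisfied by x3 = False, x4 = False, x6 = True, x7 = False, x8 = False, x9 = True, x11 = False.
Every clause has at least one true literal under this assignment.
Check each clause:
  1. (x8 || x2) — x2 is true.
  2. (!x4 || x2 || x1) — x1 is true.
  3. (x9 || !x7) — x9 is true.
  4. (x4 || x5) — x5 is true.
  5. (!x8 || !x10 || !x3) — !x8 is true.
  6. (x8 || !x1 || x6) — x6 is true.
  7. (!x9 || x5) — x5 is true.
  8. (x2 || x11) — x2 is true.
  9. (!x7 || x3 || x5) — !x7 is true.
  10. (!x2 || x7 || !x3) — !x3 is true.
  11. (!x7 || x2) — !x7 is true.
  12. (x7 || x1) — x1 is true.
  13. (x3 || !x7 || x11) — !x7 is true.
  14. (!x7 || x8 || x2) — !x7 is true.
  15. (!x11 || x3 || !x9) — !x11 is true.
  16. (x5 || !x6) — x5 is true.
  17. (x7 || !x10 || x11) — !x10 is true.
  18. (x1 || x2 || !x9) — x1 is true.
  19. (x2 || !x1) — x2 is true.
  20. (!x7 || !x3 || !x10) — !x7 is true.
  21. (x8 || x9) — x9 is true.
  22. (x8 || !x10 || !x4) — !x4 is true.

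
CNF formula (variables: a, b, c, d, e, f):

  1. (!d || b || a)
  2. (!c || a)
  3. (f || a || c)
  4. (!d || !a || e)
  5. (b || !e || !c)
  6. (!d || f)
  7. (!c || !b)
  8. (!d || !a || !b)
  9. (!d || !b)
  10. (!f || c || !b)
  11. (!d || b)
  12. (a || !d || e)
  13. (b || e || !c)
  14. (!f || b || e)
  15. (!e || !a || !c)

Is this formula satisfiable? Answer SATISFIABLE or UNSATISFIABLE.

d occurs only negated in the remaining clauses — set d = False.
Set a = True and propagate.
For the remaining variables, b = False, c = False, e = True, f = False works.
So a=T  b=F  c=F  d=F  e=T  f=F is a satisfying assignment.

SATISFIABLE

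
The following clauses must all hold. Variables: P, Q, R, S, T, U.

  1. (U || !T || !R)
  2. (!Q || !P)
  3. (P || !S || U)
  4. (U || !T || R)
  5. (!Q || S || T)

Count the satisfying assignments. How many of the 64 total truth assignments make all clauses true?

28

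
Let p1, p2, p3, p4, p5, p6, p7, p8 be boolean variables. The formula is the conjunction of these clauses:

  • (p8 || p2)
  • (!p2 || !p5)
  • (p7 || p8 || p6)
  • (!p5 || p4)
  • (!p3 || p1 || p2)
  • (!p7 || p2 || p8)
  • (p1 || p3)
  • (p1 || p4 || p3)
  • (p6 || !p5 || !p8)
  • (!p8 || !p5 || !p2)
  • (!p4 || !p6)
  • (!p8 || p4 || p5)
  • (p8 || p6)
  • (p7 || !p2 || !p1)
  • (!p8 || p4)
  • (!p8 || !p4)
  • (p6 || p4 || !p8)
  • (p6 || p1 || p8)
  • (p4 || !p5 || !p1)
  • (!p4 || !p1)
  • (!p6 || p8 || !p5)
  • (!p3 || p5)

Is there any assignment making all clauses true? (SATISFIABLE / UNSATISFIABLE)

SATISFIABLE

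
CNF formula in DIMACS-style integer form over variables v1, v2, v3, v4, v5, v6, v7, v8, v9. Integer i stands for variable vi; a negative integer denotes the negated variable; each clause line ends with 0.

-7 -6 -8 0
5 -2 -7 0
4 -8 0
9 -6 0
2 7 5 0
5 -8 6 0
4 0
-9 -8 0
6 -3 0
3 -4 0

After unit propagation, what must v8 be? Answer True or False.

(v4) stands alone — v4 = True.
(v3 ∨ ¬v4): since v4 = True, the clause reduces to (v3). v3 = True.
From (v6 ∨ ¬v3) and v3 = True: v6 = True.
(¬v6 ∨ v9): since v6 = True, the clause reduces to (v9). v9 = True.
(¬v9 ∨ ¬v8): since v9 = True, the clause reduces to (¬v8). v8 = False.

False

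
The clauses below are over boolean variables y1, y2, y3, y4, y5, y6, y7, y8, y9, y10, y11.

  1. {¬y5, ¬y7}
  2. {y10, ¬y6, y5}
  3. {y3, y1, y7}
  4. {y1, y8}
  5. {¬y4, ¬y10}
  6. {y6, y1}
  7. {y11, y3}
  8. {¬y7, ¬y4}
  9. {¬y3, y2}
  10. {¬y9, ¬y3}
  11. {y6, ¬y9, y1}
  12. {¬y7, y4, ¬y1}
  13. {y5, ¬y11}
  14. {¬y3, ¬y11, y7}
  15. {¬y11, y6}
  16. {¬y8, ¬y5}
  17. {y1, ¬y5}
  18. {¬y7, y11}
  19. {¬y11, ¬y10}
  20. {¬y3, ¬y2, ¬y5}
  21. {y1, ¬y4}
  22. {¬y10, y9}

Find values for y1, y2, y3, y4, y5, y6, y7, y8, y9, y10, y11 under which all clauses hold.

y1 = 1  y2 = 0  y3 = 0  y4 = 1  y5 = 1  y6 = 1  y7 = 0  y8 = 0  y9 = 0  y10 = 0  y11 = 1

Check each clause:
  1. {¬y5, ¬y7} — ¬y7 is true.
  2. {¬y6, y5, y10} — y5 is true.
  3. {y3, y1, y7} — y1 is true.
  4. {y1, y8} — y1 is true.
  5. {¬y10, ¬y4} — ¬y10 is true.
  6. {y1, y6} — y1 is true.
  7. {y3, y11} — y11 is true.
  8. {¬y4, ¬y7} — ¬y7 is true.
  9. {y2, ¬y3} — ¬y3 is true.
  10. {¬y9, ¬y3} — ¬y3 is true.
  11. {y6, ¬y9, y1} — y1 is true.
  12. {¬y1, ¬y7, y4} — ¬y7 is true.
  13. {y5, ¬y11} — y5 is true.
  14. {¬y11, ¬y3, y7} — ¬y3 is true.
  15. {y6, ¬y11} — y6 is true.
  16. {¬y8, ¬y5} — ¬y8 is true.
  17. {y1, ¬y5} — y1 is true.
  18. {y11, ¬y7} — ¬y7 is true.
  19. {¬y11, ¬y10} — ¬y10 is true.
  20. {¬y5, ¬y2, ¬y3} — ¬y3 is true.
  21. {y1, ¬y4} — y1 is true.
  22. {y9, ¬y10} — ¬y10 is true.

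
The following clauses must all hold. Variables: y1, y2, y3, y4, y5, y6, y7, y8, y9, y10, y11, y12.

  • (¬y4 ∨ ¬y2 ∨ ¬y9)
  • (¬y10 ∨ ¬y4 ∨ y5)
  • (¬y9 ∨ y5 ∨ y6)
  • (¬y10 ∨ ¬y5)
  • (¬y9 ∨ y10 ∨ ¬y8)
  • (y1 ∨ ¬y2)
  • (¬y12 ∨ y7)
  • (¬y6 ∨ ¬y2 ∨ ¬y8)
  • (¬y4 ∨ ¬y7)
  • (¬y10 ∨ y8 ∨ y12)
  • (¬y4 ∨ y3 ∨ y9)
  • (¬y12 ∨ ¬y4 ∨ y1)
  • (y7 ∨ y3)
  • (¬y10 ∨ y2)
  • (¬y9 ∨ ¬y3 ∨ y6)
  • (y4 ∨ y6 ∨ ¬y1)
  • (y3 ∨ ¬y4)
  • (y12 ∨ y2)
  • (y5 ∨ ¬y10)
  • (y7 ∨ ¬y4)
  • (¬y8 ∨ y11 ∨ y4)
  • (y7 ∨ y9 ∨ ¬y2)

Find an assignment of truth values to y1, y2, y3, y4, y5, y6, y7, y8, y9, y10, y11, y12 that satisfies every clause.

y1 = 1, y2 = 0, y3 = 0, y4 = 0, y5 = 1, y6 = 1, y7 = 1, y8 = 0, y9 = 0, y10 = 0, y11 = 0, y12 = 1

Try y1 = True.
Set y2 = False and propagate.
  then y10 is forced to False.
  then y12 is forced to True.
  then y7 is forced to True.
  then y4 is forced to False.
  then y6 is forced to True.
The remaining clauses are satisfied by y3 = False, y5 = True, y8 = False, y9 = False, y11 = False.
Every clause has at least one true literal under this assignment.
Check each clause:
  1. (¬y4 ∨ ¬y2 ∨ ¬y9) — ¬y4 is true.
  2. (¬y4 ∨ y5 ∨ ¬y10) — ¬y4 is true.
  3. (y6 ∨ ¬y9 ∨ y5) — y5 is true.
  4. (¬y5 ∨ ¬y10) — ¬y10 is true.
  5. (y10 ∨ ¬y8 ∨ ¬y9) — ¬y8 is true.
  6. (¬y2 ∨ y1) — y1 is true.
  7. (¬y12 ∨ y7) — y7 is true.
  8. (¬y2 ∨ ¬y6 ∨ ¬y8) — ¬y8 is true.
  9. (¬y7 ∨ ¬y4) — ¬y4 is true.
  10. (y8 ∨ ¬y10 ∨ y12) — y12 is true.
  11. (y9 ∨ y3 ∨ ¬y4) — ¬y4 is true.
  12. (¬y12 ∨ ¬y4 ∨ y1) — y1 is true.
  13. (y3 ∨ y7) — y7 is true.
  14. (¬y10 ∨ y2) — ¬y10 is true.
  15. (y6 ∨ ¬y9 ∨ ¬y3) — ¬y3 is true.
  16. (¬y1 ∨ y6 ∨ y4) — y6 is true.
  17. (y3 ∨ ¬y4) — ¬y4 is true.
  18. (y2 ∨ y12) — y12 is true.
  19. (¬y10 ∨ y5) — y5 is true.
  20. (y7 ∨ ¬y4) — ¬y4 is true.
  21. (y4 ∨ y11 ∨ ¬y8) — ¬y8 is true.
  22. (y7 ∨ y9 ∨ ¬y2) — ¬y2 is true.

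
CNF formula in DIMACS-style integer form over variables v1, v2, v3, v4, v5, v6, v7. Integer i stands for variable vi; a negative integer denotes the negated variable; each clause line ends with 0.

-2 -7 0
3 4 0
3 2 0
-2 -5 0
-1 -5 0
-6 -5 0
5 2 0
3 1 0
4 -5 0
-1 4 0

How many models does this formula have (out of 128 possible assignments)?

10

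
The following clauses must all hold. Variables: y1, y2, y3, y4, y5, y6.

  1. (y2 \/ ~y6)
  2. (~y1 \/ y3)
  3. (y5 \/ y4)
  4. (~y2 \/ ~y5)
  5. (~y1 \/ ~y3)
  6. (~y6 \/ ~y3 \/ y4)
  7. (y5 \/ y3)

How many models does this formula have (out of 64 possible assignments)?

7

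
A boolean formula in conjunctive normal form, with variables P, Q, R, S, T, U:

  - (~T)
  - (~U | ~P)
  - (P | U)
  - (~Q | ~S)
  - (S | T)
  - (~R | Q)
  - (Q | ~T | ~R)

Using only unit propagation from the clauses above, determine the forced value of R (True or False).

(~T) stands alone — T = False.
In (S | T), T is now false; S must hold, so S = True.
In (~Q | ~S), ~S is now false; ~Q must hold, so Q = False.
From (Q | ~R) and Q = False: R = False.

False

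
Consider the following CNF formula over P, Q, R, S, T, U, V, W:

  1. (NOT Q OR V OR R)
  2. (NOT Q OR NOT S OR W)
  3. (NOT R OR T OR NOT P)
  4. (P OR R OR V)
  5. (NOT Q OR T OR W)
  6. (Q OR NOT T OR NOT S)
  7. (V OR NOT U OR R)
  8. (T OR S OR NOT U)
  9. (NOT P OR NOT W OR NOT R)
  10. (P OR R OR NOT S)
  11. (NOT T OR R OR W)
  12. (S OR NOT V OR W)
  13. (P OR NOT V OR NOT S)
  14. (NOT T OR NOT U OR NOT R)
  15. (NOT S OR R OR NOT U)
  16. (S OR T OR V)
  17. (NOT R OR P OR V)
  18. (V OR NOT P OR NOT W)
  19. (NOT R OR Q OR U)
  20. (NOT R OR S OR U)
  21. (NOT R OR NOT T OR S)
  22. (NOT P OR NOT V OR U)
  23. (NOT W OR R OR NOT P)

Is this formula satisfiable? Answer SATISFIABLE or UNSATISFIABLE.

SATISFIABLE

Set P = True and propagate.
The remaining clauses are satisfied by Q = False, R = False, S = True, T = False, U = False, V = False, W = False.
So P=T, Q=F, R=F, S=T, T=F, U=F, V=F, W=F is a satisfying assignment.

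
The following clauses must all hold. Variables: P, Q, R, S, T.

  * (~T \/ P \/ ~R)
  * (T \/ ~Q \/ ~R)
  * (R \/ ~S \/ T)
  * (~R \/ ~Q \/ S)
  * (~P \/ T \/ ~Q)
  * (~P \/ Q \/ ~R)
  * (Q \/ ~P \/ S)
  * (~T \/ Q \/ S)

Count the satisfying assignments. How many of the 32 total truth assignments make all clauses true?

11

Case analysis on Q and R:
  Q=T, R=T: remaining (P,S,T) ∈ {(T,T,T)} — 1.
  Q=T, R=F: 5 of the 8 assignments to (P,S,T) work.
  Q=F, R=T: remaining (P,S,T) ∈ {(F,F,F); (F,T,F)} — 2.
  Q=F, R=F: remaining (P,S,T) ∈ {(F,F,F); (F,T,T); (T,T,T)} — 3.
Total: 1 + 5 + 2 + 3 = 11.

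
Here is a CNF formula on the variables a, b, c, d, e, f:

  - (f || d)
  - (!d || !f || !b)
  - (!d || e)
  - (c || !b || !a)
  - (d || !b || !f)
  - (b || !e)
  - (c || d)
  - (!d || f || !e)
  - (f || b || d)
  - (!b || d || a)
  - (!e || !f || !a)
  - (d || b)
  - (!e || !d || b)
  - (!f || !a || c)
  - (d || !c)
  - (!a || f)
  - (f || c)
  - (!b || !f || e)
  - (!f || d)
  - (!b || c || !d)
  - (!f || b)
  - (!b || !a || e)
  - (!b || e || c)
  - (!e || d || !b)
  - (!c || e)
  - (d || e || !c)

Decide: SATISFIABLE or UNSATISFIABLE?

UNSATISFIABLE

d = True:
  propagation gives e=True, b=True, f=False; an empty clause results — contradiction.
d = False:
  propagation gives f=True; an empty clause results — contradiction.
Every branch closes, so no satisfying assignment exists.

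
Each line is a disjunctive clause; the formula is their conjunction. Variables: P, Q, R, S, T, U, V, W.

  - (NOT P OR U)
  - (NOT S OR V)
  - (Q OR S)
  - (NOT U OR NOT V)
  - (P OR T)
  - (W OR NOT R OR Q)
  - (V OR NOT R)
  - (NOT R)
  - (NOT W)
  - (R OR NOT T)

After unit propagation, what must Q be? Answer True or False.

True

(NOT R) stands alone — R = False.
(NOT W) stands alone — W = False.
In (NOT T OR R), R is now false; NOT T must hold, so T = False.
From (T OR P) and T = False: P = True.
(U OR NOT P): since P = True, the clause reduces to (U). U = True.
From (NOT U OR NOT V) and U = True: V = False.
(V OR NOT S): since V = False, the clause reduces to (NOT S). S = False.
From (S OR Q) and S = False: Q = True.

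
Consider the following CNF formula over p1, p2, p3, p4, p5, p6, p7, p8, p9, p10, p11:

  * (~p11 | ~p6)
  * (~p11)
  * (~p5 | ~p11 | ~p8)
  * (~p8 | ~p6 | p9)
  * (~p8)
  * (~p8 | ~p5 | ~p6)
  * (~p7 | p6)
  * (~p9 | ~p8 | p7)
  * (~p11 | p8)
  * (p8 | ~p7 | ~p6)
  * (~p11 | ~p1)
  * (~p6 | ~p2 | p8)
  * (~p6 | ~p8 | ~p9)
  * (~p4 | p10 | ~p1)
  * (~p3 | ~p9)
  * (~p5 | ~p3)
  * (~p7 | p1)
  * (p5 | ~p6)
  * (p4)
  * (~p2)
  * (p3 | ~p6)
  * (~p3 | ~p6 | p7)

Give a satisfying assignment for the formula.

p1=F, p2=F, p3=F, p4=T, p5=T, p6=F, p7=F, p8=F, p9=T, p10=F, p11=F

Check each clause:
  1. (~p11 | ~p6) — ~p6 is true.
  2. (~p11) — ~p11 is true.
  3. (~p11 | ~p8 | ~p5) — ~p8 is true.
  4. (p9 | ~p8 | ~p6) — ~p8 is true.
  5. (~p8) — ~p8 is true.
  6. (~p6 | ~p8 | ~p5) — ~p8 is true.
  7. (~p7 | p6) — ~p7 is true.
  8. (p7 | ~p8 | ~p9) — ~p8 is true.
  9. (~p11 | p8) — ~p11 is true.
  10. (~p6 | ~p7 | p8) — ~p7 is true.
  11. (~p11 | ~p1) — ~p11 is true.
  12. (~p6 | ~p2 | p8) — ~p6 is true.
  13. (~p9 | ~p8 | ~p6) — ~p8 is true.
  14. (p10 | ~p1 | ~p4) — ~p1 is true.
  15. (~p9 | ~p3) — ~p3 is true.
  16. (~p5 | ~p3) — ~p3 is true.
  17. (p1 | ~p7) — ~p7 is true.
  18. (p5 | ~p6) — ~p6 is true.
  19. (p4) — p4 is true.
  20. (~p2) — ~p2 is true.
  21. (p3 | ~p6) — ~p6 is true.
  22. (p7 | ~p6 | ~p3) — ~p6 is true.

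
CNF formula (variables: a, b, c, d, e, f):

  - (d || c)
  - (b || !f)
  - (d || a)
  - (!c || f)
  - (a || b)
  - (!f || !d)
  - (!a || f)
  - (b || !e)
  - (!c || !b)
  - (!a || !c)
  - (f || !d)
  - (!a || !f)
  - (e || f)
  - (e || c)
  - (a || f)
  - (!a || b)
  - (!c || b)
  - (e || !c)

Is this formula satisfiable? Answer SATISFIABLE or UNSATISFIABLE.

UNSATISFIABLE

f = True:
  propagation gives b=True, d=False, c=True; an empty clause results — contradiction.
f = False:
  propagation gives c=False, d=True; an empty clause results — contradiction.
Every branch closes, so no satisfying assignment exists.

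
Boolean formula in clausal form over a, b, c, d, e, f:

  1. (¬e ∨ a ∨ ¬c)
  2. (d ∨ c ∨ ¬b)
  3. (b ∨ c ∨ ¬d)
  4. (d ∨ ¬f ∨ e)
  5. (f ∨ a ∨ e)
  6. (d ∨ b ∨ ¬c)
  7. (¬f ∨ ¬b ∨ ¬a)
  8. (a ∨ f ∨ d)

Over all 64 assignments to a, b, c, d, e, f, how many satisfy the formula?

19

Split on d, then a.
  d=1, a=1: e free; 4 ways for (b,c,f) × 2^1 = 8.
  d=1, a=0: 5 of the 16 assignments to (b,c,e,f) work.
  d=0, a=1: 5 of the 16 assignments to (b,c,e,f) work.
  d=0, a=0: remaining (b,c,e,f) ∈ {(0,0,1,1)} — 1.
Total: 8 + 5 + 5 + 1 = 19.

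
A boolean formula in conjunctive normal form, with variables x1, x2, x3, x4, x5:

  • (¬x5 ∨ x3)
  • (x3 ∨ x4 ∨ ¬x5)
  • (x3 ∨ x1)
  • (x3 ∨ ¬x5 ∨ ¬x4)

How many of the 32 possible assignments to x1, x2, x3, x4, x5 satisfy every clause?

20

Split on x3, then x5.
  x3=1, x5=1: x1, x2, x4 free → 2^3 = 8.
  x3=1, x5=0: x1, x2, x4 free → 2^3 = 8.
  x3=0, x5=1: a clause becomes empty — 0.
  x3=0, x5=0: remaining (x1,x2,x4) ∈ {(1,0,0); (1,0,1); (1,1,0); (1,1,1)} — 4.
Total: 8 + 8 + 0 + 4 = 20.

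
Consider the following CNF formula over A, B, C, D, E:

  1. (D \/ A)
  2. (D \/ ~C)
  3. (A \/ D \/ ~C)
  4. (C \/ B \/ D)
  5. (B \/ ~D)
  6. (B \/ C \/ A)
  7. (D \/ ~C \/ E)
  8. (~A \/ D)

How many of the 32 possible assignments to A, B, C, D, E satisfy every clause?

8

Case analysis on D and C:
  D=T, C=T: remaining (A,B,E) ∈ {(F,T,F); (F,T,T); (T,T,F); (T,T,T)} — 4.
  D=T, C=F: remaining (A,B,E) ∈ {(F,T,F); (F,T,T); (T,T,F); (T,T,T)} — 4.
  D=F, C=T: a clause becomes empty — 0.
  D=F, C=F: a clause becomes empty — 0.
Total: 4 + 4 + 0 + 0 = 8.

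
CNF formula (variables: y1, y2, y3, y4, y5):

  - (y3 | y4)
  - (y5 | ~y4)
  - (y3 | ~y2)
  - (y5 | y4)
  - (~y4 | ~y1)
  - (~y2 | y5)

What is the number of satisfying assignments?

7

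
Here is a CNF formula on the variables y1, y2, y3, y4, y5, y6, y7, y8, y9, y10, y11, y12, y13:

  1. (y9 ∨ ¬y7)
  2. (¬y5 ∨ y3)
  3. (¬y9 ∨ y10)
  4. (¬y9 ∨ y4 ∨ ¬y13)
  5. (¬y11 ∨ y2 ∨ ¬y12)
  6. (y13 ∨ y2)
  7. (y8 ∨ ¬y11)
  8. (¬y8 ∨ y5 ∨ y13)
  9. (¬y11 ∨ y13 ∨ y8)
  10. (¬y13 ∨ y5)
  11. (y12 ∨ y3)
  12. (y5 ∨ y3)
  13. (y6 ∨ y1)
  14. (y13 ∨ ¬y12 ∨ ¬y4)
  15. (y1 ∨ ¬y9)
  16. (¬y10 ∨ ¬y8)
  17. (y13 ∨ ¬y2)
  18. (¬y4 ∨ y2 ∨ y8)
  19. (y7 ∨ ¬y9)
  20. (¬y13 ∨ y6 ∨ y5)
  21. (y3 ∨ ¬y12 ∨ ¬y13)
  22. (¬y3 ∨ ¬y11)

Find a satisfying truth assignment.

y1=False, y2=False, y3=True, y4=False, y5=True, y6=True, y7=False, y8=False, y9=False, y10=False, y11=False, y12=False, y13=True

y6 occurs only positively in the remaining clauses — set y6 = True.
Pure literal: y11 appears only negated; assign y11 = False.
Branch on y1: take y1 = False.
  then y9 is forced to False.
  then y7 is forced to False.
Branch on y2: take y2 = False.
  then y13 is forced to True.
  then y5 is forced to True.
  then y3 is forced to True.
The remaining clauses are satisfied by y4 = False, y8 = False, y10 = False, y12 = False.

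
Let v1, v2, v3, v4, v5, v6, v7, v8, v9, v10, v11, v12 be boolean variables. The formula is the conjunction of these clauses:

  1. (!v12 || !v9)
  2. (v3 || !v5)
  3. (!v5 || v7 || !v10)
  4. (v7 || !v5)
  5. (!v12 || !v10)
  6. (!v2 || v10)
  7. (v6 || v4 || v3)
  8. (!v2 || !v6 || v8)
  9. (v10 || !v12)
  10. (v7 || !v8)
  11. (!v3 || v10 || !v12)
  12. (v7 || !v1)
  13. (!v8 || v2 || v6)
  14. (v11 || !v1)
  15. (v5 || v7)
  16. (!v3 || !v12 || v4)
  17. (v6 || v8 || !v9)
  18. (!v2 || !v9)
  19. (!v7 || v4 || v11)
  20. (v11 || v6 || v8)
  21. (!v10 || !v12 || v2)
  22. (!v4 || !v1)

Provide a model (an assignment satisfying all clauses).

v1 = T, v2 = F, v3 = F, v4 = F, v5 = F, v6 = T, v7 = T, v8 = T, v9 = F, v10 = T, v11 = T, v12 = F

Pure literal: v9 appears only negated; assign v9 = False.
Pure literal: v11 appears only positively; assign v11 = True.
Branch on v1: take v1 = True.
  then v7 is forced to True.
  then v4 is forced to False.
Try v2 = False.
For the remaining variables, v3 = False, v5 = False, v6 = True, v8 = True, v10 = True, v12 = False works.
Every clause has at least one true literal under this assignment.
Check each clause:
  1. (!v9 || !v12) — !v12 is true.
  2. (v3 || !v5) — !v5 is true.
  3. (!v10 || v7 || !v5) — !v5 is true.
  4. (!v5 || v7) — !v5 is true.
  5. (!v10 || !v12) — !v12 is true.
  6. (!v2 || v10) — v10 is true.
  7. (v6 || v3 || v4) — v6 is true.
  8. (!v6 || v8 || !v2) — v8 is true.
  9. (!v12 || v10) — v10 is true.
  10. (v7 || !v8) — v7 is true.
  11. (!v3 || v10 || !v12) — v10 is true.
  12. (v7 || !v1) — v7 is true.
  13. (v6 || !v8 || v2) — v6 is true.
  14. (!v1 || v11) — v11 is true.
  15. (v7 || v5) — v7 is true.
  16. (!v3 || v4 || !v12) — !v12 is true.
  17. (v8 || v6 || !v9) — v8 is true.
  18. (!v2 || !v9) — !v2 is true.
  19. (v4 || v11 || !v7) — v11 is true.
  20. (v11 || v6 || v8) — v8 is true.
  21. (!v10 || v2 || !v12) — !v12 is true.
  22. (!v1 || !v4) — !v4 is true.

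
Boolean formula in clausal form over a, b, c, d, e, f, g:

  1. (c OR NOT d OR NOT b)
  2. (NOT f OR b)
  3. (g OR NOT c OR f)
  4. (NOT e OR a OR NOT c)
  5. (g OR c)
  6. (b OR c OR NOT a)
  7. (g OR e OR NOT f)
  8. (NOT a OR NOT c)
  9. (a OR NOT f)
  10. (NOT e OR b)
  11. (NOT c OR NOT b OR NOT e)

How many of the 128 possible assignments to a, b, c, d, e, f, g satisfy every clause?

12

Case analysis on c and b:
  c=1, b=1: remaining (a,d,e,f,g) ∈ {(0,0,0,0,1); (0,1,0,0,1)} — 2.
  c=1, b=0: remaining (a,d,e,f,g) ∈ {(0,0,0,0,1); (0,1,0,0,1)} — 2.
  c=0, b=1: e free; 3 ways for (a,d,f,g) × 2^1 = 6.
  c=0, b=0: remaining (a,d,e,f,g) ∈ {(0,0,0,0,1); (0,1,0,0,1)} — 2.
Total: 2 + 2 + 6 + 2 = 12.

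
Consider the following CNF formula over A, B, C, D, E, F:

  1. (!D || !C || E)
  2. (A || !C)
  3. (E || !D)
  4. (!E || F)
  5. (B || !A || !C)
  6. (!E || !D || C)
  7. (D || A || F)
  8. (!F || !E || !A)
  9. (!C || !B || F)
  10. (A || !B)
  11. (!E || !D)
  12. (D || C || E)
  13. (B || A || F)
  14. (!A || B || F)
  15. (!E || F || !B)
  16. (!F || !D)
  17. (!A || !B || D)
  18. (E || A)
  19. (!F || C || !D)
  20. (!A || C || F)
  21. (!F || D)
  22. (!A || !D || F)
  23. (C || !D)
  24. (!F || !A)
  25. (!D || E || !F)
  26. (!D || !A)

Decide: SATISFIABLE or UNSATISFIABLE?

D = True:
  propagation gives E=True; an empty clause results — contradiction.
D = False:
  propagation gives F=False, E=False, A=True, C=True; an empty clause results — contradiction.
Every branch closes, so no satisfying assignment exists.

UNSATISFIABLE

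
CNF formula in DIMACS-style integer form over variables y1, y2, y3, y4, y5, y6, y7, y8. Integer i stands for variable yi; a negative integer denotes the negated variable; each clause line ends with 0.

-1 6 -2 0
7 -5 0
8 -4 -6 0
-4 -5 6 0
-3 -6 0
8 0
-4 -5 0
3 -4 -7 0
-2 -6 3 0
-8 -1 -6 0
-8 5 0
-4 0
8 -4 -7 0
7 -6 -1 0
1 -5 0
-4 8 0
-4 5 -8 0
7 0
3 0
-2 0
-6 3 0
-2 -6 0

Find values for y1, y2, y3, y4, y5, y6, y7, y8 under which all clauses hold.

(y8) is a unit clause, so y8 = True.
(y5) is a unit clause, so y5 = True.
Unit propagation: (y7) forces y7 = True.
Unit propagation: (¬y4) forces y4 = False.
(y1) is a unit clause, so y1 = True.
(¬y6) is a unit clause, so y6 = False.
(¬y2) is a unit clause, so y2 = False.
The clause (y3) is unit: y3 must be True.

y1=T, y2=F, y3=T, y4=F, y5=T, y6=F, y7=T, y8=T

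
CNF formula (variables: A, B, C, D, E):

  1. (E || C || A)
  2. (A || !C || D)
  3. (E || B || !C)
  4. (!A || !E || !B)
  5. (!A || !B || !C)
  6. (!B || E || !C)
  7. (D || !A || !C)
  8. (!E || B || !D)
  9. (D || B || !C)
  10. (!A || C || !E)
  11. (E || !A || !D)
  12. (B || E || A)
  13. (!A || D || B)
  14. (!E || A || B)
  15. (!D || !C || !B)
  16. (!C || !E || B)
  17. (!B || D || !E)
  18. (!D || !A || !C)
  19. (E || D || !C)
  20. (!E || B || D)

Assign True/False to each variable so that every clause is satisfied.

Set A = False and propagate.
Set B = True and propagate.
Set C = False and propagate.
  then E is forced to True.
  then D is forced to True.

A = False, B = True, C = False, D = True, E = True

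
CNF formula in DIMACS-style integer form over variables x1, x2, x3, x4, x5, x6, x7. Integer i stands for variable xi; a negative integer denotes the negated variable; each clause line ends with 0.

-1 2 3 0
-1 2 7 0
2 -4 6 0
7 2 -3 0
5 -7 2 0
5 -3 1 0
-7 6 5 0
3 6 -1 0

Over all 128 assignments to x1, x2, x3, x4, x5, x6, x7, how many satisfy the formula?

59

Case analysis on x2 and x1:
  x2=T, x1=T: x4 free; 11 ways for (x3,x5,x6,x7) × 2^1 = 22.
  x2=T, x1=F: x4 free; 11 ways for (x3,x5,x6,x7) × 2^1 = 22.
  x2=F, x1=T: remaining (x3,x4,x5,x6,x7) ∈ {(T,F,T,F,T); (T,F,T,T,T); (T,T,T,T,T)} — 3.
  x2=F, x1=F: 12 of the 32 assignments to (x3,x4,x5,x6,x7) work.
Total: 22 + 22 + 3 + 12 = 59.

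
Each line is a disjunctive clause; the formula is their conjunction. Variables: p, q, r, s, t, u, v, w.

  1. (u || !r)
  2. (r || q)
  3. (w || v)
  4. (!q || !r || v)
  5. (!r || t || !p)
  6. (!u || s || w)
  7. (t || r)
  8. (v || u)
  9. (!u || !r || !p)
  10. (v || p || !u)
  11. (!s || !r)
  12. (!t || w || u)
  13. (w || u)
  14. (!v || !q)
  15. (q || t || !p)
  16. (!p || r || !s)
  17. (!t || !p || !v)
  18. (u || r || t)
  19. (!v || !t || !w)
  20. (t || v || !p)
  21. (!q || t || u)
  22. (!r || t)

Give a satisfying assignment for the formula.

p=T, q=T, r=F, s=F, t=T, u=T, v=F, w=T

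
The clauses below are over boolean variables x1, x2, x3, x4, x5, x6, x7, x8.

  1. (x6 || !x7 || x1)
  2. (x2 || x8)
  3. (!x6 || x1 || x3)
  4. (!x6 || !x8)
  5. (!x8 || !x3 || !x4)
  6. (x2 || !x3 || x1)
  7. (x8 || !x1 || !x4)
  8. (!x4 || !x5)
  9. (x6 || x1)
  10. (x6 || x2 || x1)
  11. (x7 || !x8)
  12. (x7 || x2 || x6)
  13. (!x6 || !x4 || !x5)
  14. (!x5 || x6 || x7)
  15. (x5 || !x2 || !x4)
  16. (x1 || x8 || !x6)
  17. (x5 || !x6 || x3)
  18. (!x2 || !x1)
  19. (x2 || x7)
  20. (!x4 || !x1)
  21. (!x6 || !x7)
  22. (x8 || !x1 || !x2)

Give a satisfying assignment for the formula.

x1=True  x2=False  x3=True  x4=False  x5=False  x6=False  x7=True  x8=True

Check each clause:
  1. (x6 || x1 || !x7) — x1 is true.
  2. (x8 || x2) — x8 is true.
  3. (x1 || x3 || !x6) — x1 is true.
  4. (!x6 || !x8) — !x6 is true.
  5. (!x8 || !x3 || !x4) — !x4 is true.
  6. (!x3 || x1 || x2) — x1 is true.
  7. (!x1 || !x4 || x8) — x8 is true.
  8. (!x5 || !x4) — !x5 is true.
  9. (x6 || x1) — x1 is true.
  10. (x2 || x1 || x6) — x1 is true.
  11. (!x8 || x7) — x7 is true.
  12. (x6 || x2 || x7) — x7 is true.
  13. (!x4 || !x6 || !x5) — !x6 is true.
  14. (x6 || !x5 || x7) — !x5 is true.
  15. (x5 || !x2 || !x4) — !x4 is true.
  16. (!x6 || x1 || x8) — x8 is true.
  17. (x5 || !x6 || x3) — !x6 is true.
  18. (!x1 || !x2) — !x2 is true.
  19. (x7 || x2) — x7 is true.
  20. (!x1 || !x4) — !x4 is true.
  21. (!x7 || !x6) — !x6 is true.
  22. (!x2 || x8 || !x1) — x8 is true.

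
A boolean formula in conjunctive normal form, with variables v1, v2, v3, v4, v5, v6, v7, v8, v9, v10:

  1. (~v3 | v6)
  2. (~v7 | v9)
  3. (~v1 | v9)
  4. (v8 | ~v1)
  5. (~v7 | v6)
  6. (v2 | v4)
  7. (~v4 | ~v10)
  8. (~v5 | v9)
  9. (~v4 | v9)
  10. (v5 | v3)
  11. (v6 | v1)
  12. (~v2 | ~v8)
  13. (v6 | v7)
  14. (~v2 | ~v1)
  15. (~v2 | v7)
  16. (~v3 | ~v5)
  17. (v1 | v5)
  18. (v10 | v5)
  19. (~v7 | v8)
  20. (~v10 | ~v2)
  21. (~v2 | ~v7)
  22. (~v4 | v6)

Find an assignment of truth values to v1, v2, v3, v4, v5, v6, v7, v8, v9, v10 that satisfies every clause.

v1 = 0, v2 = 0, v3 = 0, v4 = 1, v5 = 1, v6 = 1, v7 = 0, v8 = 1, v9 = 1, v10 = 0

Check each clause:
  1. (~v3 | v6) — ~v3 is true.
  2. (~v7 | v9) — ~v7 is true.
  3. (v9 | ~v1) — v9 is true.
  4. (v8 | ~v1) — v8 is true.
  5. (~v7 | v6) — ~v7 is true.
  6. (v2 | v4) — v4 is true.
  7. (~v10 | ~v4) — ~v10 is true.
  8. (~v5 | v9) — v9 is true.
  9. (v9 | ~v4) — v9 is true.
  10. (v5 | v3) — v5 is true.
  11. (v6 | v1) — v6 is true.
  12. (~v8 | ~v2) — ~v2 is true.
  13. (v6 | v7) — v6 is true.
  14. (~v1 | ~v2) — ~v1 is true.
  15. (~v2 | v7) — ~v2 is true.
  16. (~v3 | ~v5) — ~v3 is true.
  17. (v1 | v5) — v5 is true.
  18. (v10 | v5) — v5 is true.
  19. (v8 | ~v7) — v8 is true.
  20. (~v2 | ~v10) — ~v10 is true.
  21. (~v2 | ~v7) — ~v7 is true.
  22. (~v4 | v6) — v6 is true.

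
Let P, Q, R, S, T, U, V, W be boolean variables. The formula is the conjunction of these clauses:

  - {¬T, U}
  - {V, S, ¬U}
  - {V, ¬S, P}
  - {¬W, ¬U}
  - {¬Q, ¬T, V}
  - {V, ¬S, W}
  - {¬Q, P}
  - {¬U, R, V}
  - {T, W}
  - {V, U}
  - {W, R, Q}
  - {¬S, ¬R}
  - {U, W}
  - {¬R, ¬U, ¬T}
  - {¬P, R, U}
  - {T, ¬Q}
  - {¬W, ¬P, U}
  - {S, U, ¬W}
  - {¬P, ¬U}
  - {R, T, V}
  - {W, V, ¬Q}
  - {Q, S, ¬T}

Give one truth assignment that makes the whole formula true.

P = 0, Q = 0, R = 0, S = 1, T = 0, U = 0, V = 1, W = 1

V occurs only positively in the remaining clauses — set V = True.
Branch on P: take P = False.
  then Q is forced to False.
The remaining clauses are satisfied by R = False, S = True, T = False, U = False, W = True.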